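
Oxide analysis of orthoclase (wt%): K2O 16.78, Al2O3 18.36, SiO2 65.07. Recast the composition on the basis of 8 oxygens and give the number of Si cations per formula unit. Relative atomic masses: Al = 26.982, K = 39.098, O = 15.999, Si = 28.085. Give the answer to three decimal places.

3.004 Si apfu

K2O: 16.78/94.195 = 0.17814 mol → 0.35628 mol K, 0.17814 mol O.
Al2O3: 18.36/101.961 = 0.18007 mol → 0.36014 mol Al, 0.54021 mol O.
SiO2: 65.07/60.083 = 1.08300 mol → 1.08300 mol Si, 2.16600 mol O.
Total oxygen = 2.88435 mol. Normalization factor = 8/2.88435 = 2.77359.
Si per 8 O = 1.08300 × 2.77359 = 3.004.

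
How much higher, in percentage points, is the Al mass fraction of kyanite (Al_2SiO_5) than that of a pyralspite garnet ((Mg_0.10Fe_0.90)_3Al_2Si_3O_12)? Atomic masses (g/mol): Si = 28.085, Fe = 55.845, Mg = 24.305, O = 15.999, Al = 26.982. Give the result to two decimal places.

22.25 percentage points

First mineral: 53.964 g Al in 162.044 g formula = 33.30 wt% Al.
Second mineral: 53.964 g Al in 488.280 g formula = 11.05 wt% Al.
33.30% − 11.05% gives a difference of 22.25 percentage points.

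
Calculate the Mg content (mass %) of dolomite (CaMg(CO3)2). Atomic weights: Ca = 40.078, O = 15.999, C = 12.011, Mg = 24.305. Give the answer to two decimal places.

13.18 mass %

Formula mass = 1*40.078 + 1*24.305 + 2*12.011 + 6*15.999 = 184.399 g/mol, of which 24.305 g is Mg.
So Mg makes up 24.305/184.399 = 0.1318 of the mass, i.e. 13.18%.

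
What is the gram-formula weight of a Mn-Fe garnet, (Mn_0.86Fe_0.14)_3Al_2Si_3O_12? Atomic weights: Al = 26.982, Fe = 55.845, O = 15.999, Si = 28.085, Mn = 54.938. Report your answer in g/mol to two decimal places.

Mn: 2.58 × 54.938 = 141.7400
Fe: 0.42 × 55.845 = 23.4549
Al: 2 × 26.982 = 53.9640
Si: 3 × 28.085 = 84.2550
O: 12 × 15.999 = 191.9880
Summing the contributions gives the formula mass.

495.40 g/mol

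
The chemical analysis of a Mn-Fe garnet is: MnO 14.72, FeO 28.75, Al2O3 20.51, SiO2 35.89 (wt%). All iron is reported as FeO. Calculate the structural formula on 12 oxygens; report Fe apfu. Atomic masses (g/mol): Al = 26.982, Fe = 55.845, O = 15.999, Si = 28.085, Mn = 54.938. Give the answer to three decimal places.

14.72 wt% MnO ÷ 70.937 g/mol = 0.20751 mol, giving 0.20751 Mn and 0.20751 O.
28.75 wt% FeO ÷ 71.844 g/mol = 0.40017 mol, giving 0.40017 Fe and 0.40017 O.
20.51 wt% Al2O3 ÷ 101.961 g/mol = 0.20116 mol, giving 0.40232 Al and 0.60348 O.
35.89 wt% SiO2 ÷ 60.083 g/mol = 0.59734 mol, giving 0.59734 Si and 1.19468 O.
Oxygen sums to 2.40584; scaling by 12/2.40584 = 4.98786 puts the formula on 12 O.
Fe: 0.40017 × 4.98786 = 1.996 atoms per formula unit.

1.996 Fe apfu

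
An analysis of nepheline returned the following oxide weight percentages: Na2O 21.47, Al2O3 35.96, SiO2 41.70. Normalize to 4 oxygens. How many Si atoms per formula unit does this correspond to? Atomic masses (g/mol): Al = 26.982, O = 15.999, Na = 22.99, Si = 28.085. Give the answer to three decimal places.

21.47 wt% Na2O ÷ 61.979 g/mol = 0.34641 mol, giving 0.69282 Na and 0.34641 O.
35.96 wt% Al2O3 ÷ 101.961 g/mol = 0.35268 mol, giving 0.70536 Al and 1.05804 O.
41.70 wt% SiO2 ÷ 60.083 g/mol = 0.69404 mol, giving 0.69404 Si and 1.38808 O.
Oxygen sums to 2.79253; scaling by 4/2.79253 = 1.43239 puts the formula on 4 O.
Si: 0.69404 × 1.43239 = 0.994 atoms per formula unit.

0.994 Si apfu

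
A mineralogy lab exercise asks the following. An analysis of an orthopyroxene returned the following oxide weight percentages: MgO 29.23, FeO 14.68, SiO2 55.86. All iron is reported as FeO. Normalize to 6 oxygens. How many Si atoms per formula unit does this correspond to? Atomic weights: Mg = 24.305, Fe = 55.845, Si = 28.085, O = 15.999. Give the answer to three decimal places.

2.000 Si apfu

MgO (M=40.304): mol = 0.72524; Mg = 0.72524, O = 0.72524.
FeO (M=71.844): mol = 0.20433; Fe = 0.20433, O = 0.20433.
SiO2 (M=60.083): mol = 0.92971; Si = 0.92971, O = 1.85942.
ΣO = 2.78899; factor = 6/ΣO = 2.15132.
Si apfu = 0.92971 × 2.15132 = 2.000.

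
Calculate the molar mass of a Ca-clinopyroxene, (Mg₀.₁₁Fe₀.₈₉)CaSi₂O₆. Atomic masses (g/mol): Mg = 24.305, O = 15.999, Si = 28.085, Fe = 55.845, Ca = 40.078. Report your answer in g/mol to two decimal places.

244.62 g/mol

The formula mass is the sum 0.11×24.305 + 0.89×55.845 + 1×40.078 + 2×28.085 + 6×15.999.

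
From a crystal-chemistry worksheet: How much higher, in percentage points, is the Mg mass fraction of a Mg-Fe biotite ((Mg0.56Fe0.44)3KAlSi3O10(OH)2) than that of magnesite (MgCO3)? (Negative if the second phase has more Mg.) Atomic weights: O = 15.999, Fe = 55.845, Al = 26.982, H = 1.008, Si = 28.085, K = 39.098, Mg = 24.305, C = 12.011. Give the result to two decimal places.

Mg in (Mg0.56Fe0.44)3KAlSi3O10(OH)2: molar mass 458.887 g/mol; 1.68×24.305 = 40.832 g → 8.90 wt%.
Mg in MgCO3: molar mass 84.313 g/mol; 1×24.305 = 24.305 g → 28.83 wt%.
Difference = 8.90 − 28.83 = -19.93 percentage points.

-19.93 percentage points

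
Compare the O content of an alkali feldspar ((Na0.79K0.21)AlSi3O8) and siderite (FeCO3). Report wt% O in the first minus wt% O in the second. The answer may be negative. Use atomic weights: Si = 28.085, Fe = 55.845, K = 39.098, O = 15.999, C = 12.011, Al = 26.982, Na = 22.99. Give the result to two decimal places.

M((Na0.79K0.21)AlSi3O8) = 265.602 g/mol, so wt% O = 127.992/265.602 × 100 = 48.19%.
M(FeCO3) = 115.853 g/mol, so wt% O = 47.997/115.853 × 100 = 41.43%.
48.19 − 41.43 = 6.76 pp.

6.76 percentage points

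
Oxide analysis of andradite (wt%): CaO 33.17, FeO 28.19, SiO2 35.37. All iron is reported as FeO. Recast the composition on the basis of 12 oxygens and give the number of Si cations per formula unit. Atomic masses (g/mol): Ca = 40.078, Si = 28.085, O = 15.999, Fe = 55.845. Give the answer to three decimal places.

3.269 Si apfu

33.17 wt% CaO ÷ 56.077 g/mol = 0.59151 mol, giving 0.59151 Ca and 0.59151 O.
28.19 wt% FeO ÷ 71.844 g/mol = 0.39238 mol, giving 0.39238 Fe and 0.39238 O.
35.37 wt% SiO2 ÷ 60.083 g/mol = 0.58869 mol, giving 0.58869 Si and 1.17738 O.
Oxygen sums to 2.16127; scaling by 12/2.16127 = 5.55229 puts the formula on 12 O.
Si: 0.58869 × 5.55229 = 3.269 atoms per formula unit.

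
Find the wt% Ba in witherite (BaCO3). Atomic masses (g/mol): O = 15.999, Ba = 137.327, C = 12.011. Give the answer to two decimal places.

Molar mass of BaCO3: 1×137.327 + 1×12.011 + 3×15.999 = 197.335 g/mol.
Mass of Ba per formula unit: 1 × 137.327 = 137.327 g.
Weight fraction Ba = 137.327 / 197.335 = 0.6959.

69.59 weight percent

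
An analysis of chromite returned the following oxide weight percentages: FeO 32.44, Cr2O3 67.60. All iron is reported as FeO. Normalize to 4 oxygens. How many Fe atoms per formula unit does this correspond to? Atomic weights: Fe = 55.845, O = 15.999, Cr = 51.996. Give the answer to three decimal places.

1.011 Fe apfu

FeO (M=71.844): mol = 0.45153; Fe = 0.45153, O = 0.45153.
Cr2O3 (M=151.989): mol = 0.44477; Cr = 0.88954, O = 1.33431.
ΣO = 1.78584; factor = 4/ΣO = 2.23984.
Fe apfu = 0.45153 × 2.23984 = 1.011.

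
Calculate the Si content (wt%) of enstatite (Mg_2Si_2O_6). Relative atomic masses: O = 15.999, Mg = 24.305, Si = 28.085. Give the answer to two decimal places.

M(Mg_2Si_2O_6) = 200.774 g/mol.
Si contributes 2 × 28.085 = 56.170 g per mole.
56.170/200.774 = 0.2798 → 27.98%.

27.98 wt%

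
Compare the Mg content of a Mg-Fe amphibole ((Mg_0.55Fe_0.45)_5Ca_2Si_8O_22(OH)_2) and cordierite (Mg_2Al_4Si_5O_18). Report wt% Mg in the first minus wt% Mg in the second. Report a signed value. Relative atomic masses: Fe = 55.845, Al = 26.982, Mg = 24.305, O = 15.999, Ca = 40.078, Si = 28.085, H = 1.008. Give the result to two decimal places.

M((Mg_0.55Fe_0.45)_5Ca_2Si_8O_22(OH)_2) = 883.318 g/mol, so wt% Mg = 66.839/883.318 × 100 = 7.57%.
M(Mg_2Al_4Si_5O_18) = 584.945 g/mol, so wt% Mg = 48.610/584.945 × 100 = 8.31%.
7.57 − 8.31 = -0.74 pp.

-0.74 percentage points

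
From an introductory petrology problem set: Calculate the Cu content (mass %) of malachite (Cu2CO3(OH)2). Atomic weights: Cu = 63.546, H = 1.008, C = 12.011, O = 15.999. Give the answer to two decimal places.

M(Cu2CO3(OH)2) = 221.114 g/mol.
Cu contributes 2 × 63.546 = 127.092 g per mole.
127.092/221.114 = 0.5748 → 57.48%.

57.48 mass %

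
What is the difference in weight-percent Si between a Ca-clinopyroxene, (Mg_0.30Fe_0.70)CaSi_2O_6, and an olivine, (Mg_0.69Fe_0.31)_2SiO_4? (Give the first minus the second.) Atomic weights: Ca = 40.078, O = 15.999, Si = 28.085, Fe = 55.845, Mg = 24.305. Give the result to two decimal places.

Si in (Mg_0.30Fe_0.70)CaSi_2O_6: molar mass 238.625 g/mol; 2×28.085 = 56.170 g → 23.54 wt%.
Si in (Mg_0.69Fe_0.31)_2SiO_4: molar mass 160.246 g/mol; 1×28.085 = 28.085 g → 17.53 wt%.
Difference = 23.54 − 17.53 = 6.01 percentage points.

6.01 percentage points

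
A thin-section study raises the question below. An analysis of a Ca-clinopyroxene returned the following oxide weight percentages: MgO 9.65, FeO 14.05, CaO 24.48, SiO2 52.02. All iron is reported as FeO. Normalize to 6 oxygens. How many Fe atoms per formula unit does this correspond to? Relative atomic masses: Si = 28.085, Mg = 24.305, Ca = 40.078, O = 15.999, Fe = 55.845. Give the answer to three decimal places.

0.451 Fe apfu

MgO: 9.65/40.304 = 0.23943 mol → 0.23943 mol Mg, 0.23943 mol O.
FeO: 14.05/71.844 = 0.19556 mol → 0.19556 mol Fe, 0.19556 mol O.
CaO: 24.48/56.077 = 0.43654 mol → 0.43654 mol Ca, 0.43654 mol O.
SiO2: 52.02/60.083 = 0.86580 mol → 0.86580 mol Si, 1.73160 mol O.
Total oxygen = 2.60313 mol. Normalization factor = 6/2.60313 = 2.30492.
Fe per 6 O = 0.19556 × 2.30492 = 0.451.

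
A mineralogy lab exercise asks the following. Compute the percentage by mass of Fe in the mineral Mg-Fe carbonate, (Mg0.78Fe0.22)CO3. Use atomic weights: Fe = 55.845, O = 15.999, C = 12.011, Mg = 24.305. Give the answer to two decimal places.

13.46 wt%

M((Mg0.78Fe0.22)CO3) = 91.252 g/mol.
Fe contributes 0.22 × 55.845 = 12.286 g per mole.
12.286/91.252 = 0.1346 → 13.46%.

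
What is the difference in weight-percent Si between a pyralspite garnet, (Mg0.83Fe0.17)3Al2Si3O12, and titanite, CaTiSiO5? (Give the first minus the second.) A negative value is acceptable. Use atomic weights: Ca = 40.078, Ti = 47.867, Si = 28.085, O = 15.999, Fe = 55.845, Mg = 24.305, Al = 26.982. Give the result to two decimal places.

5.77 percentage points

Si in (Mg0.83Fe0.17)3Al2Si3O12: molar mass 419.207 g/mol; 3×28.085 = 84.255 g → 20.10 wt%.
Si in CaTiSiO5: molar mass 196.025 g/mol; 1×28.085 = 28.085 g → 14.33 wt%.
Difference = 20.10 − 14.33 = 5.77 percentage points.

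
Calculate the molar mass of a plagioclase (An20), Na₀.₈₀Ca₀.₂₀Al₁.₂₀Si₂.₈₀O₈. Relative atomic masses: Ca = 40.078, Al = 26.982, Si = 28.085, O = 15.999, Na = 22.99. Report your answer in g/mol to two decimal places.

Na: 0.80 × 22.99 = 18.3920
Ca: 0.20 × 40.078 = 8.0156
Al: 1.20 × 26.982 = 32.3784
Si: 2.80 × 28.085 = 78.6380
O: 8 × 15.999 = 127.9920
Summing the contributions gives the formula mass.

265.42 g/mol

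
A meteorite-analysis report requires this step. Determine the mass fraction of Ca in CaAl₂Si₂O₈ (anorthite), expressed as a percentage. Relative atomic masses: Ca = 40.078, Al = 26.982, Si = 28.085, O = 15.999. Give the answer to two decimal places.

Formula mass = 1*40.078 + 2*26.982 + 2*28.085 + 8*15.999 = 278.204 g/mol, of which 40.078 g is Ca.
So Ca makes up 40.078/278.204 = 0.1441 of the mass, i.e. 14.41%.

14.41 wt%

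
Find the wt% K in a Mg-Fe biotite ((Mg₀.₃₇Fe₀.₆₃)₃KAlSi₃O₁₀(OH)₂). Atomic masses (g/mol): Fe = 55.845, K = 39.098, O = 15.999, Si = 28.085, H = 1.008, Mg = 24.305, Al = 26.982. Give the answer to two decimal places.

8.20 wt%

Molar mass of (Mg₀.₃₇Fe₀.₆₃)₃KAlSi₃O₁₀(OH)₂: 1.11×24.305 + 1.89×55.845 + 1×39.098 + 1×26.982 + 3×28.085 + 12×15.999 + 2×1.008 = 476.865 g/mol.
Mass of K per formula unit: 1 × 39.098 = 39.098 g.
Weight fraction K = 39.098 / 476.865 = 0.0820.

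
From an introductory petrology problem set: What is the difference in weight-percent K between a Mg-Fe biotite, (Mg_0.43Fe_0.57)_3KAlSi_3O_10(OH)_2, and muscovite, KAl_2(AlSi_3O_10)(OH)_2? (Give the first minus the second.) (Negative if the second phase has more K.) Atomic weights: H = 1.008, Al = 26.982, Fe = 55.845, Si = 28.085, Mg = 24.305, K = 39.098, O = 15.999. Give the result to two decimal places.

First mineral: 39.098 g K in 471.187 g formula = 8.30 wt% K.
Second mineral: 39.098 g K in 398.303 g formula = 9.82 wt% K.
8.30% − 9.82% gives a difference of -1.52 percentage points.

-1.52 percentage points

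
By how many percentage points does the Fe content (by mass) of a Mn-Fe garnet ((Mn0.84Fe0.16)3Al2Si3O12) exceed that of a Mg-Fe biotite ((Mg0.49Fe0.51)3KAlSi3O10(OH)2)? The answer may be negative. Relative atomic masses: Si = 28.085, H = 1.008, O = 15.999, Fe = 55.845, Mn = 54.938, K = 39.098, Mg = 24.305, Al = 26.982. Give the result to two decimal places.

M((Mn0.84Fe0.16)3Al2Si3O12) = 495.456 g/mol, so wt% Fe = 26.806/495.456 × 100 = 5.41%.
M((Mg0.49Fe0.51)3KAlSi3O10(OH)2) = 465.510 g/mol, so wt% Fe = 85.443/465.510 × 100 = 18.35%.
5.41 − 18.35 = -12.94 pp.

-12.94 percentage points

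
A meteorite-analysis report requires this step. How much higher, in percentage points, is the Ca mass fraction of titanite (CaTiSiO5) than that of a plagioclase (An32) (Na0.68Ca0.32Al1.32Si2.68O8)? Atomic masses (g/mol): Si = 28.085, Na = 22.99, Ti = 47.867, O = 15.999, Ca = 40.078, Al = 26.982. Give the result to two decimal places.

First mineral: 40.078 g Ca in 196.025 g formula = 20.45 wt% Ca.
Second mineral: 12.825 g Ca in 267.334 g formula = 4.80 wt% Ca.
20.45% − 4.80% gives a difference of 15.65 percentage points.

15.65 percentage points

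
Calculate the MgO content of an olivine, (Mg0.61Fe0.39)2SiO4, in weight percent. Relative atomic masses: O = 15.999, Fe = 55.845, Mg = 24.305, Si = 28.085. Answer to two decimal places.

29.75 wt%

Formula mass = 165.292 g/mol.
1.22 Mg → 1.2200 mol MgO per formula unit; M(MgO) = 40.304, so MgO mass = 49.171 g.
49.171/165.292 × 100 = 29.75 wt%.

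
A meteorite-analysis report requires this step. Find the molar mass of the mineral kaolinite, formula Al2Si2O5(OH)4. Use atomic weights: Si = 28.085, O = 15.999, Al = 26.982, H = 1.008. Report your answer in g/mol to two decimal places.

The formula mass is the sum 2×26.982 + 2×28.085 + 9×15.999 + 4×1.008.

258.16 g/mol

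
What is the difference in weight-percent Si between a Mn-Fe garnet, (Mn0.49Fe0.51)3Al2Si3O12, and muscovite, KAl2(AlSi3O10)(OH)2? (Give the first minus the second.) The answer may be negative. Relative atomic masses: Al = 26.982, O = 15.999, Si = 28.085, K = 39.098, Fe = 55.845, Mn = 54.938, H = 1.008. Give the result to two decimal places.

-4.18 percentage points

Si in (Mn0.49Fe0.51)3Al2Si3O12: molar mass 496.409 g/mol; 3×28.085 = 84.255 g → 16.97 wt%.
Si in KAl2(AlSi3O10)(OH)2: molar mass 398.303 g/mol; 3×28.085 = 84.255 g → 21.15 wt%.
Difference = 16.97 − 21.15 = -4.18 percentage points.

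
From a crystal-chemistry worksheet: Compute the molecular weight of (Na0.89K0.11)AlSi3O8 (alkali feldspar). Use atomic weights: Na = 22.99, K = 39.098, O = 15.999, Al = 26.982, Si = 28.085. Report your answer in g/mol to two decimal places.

The formula mass is the sum 0.89*22.99 + 0.11*39.098 + 1*26.982 + 3*28.085 + 8*15.999.

263.99 g/mol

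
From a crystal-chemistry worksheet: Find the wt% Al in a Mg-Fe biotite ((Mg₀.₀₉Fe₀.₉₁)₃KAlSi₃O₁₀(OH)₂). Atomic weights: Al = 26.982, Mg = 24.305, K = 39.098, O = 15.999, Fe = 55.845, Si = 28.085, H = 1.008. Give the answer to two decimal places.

5.36 weight percent

Formula mass = 0.27×24.305 + 2.73×55.845 + 1×39.098 + 1×26.982 + 3×28.085 + 12×15.999 + 2×1.008 = 503.358 g/mol, of which 26.982 g is Al.
So Al makes up 26.982/503.358 = 0.0536 of the mass, i.e. 5.36%.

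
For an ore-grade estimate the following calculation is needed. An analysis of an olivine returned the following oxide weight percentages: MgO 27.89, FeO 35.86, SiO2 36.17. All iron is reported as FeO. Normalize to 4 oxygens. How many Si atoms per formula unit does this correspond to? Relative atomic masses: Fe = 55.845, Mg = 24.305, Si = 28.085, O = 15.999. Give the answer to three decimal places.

27.89 wt% MgO ÷ 40.304 g/mol = 0.69199 mol, giving 0.69199 Mg and 0.69199 O.
35.86 wt% FeO ÷ 71.844 g/mol = 0.49914 mol, giving 0.49914 Fe and 0.49914 O.
36.17 wt% SiO2 ÷ 60.083 g/mol = 0.60200 mol, giving 0.60200 Si and 1.20400 O.
Oxygen sums to 2.39513; scaling by 4/2.39513 = 1.67006 puts the formula on 4 O.
Si: 0.60200 × 1.67006 = 1.005 atoms per formula unit.

1.005 Si apfu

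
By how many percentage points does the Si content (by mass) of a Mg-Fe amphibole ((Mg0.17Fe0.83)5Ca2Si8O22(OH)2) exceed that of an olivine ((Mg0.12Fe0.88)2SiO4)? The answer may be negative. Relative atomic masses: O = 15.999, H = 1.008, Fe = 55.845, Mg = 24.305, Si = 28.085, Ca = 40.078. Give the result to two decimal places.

9.51 percentage points

Si in (Mg0.17Fe0.83)5Ca2Si8O22(OH)2: molar mass 943.244 g/mol; 8×28.085 = 224.680 g → 23.82 wt%.
Si in (Mg0.12Fe0.88)2SiO4: molar mass 196.201 g/mol; 1×28.085 = 28.085 g → 14.31 wt%.
Difference = 23.82 − 14.31 = 9.51 percentage points.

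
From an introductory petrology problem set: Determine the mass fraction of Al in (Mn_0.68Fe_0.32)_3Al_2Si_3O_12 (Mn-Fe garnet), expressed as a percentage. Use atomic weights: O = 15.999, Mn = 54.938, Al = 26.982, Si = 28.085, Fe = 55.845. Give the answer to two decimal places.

10.88 wt%

Formula mass = 2.04×54.938 + 0.96×55.845 + 2×26.982 + 3×28.085 + 12×15.999 = 495.892 g/mol, of which 53.964 g is Al.
So Al makes up 53.964/495.892 = 0.1088 of the mass, i.e. 10.88%.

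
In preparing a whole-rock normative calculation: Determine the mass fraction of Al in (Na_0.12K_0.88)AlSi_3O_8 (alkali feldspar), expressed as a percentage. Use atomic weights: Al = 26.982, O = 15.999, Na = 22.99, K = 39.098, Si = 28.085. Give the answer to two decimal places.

Molar mass of (Na_0.12K_0.88)AlSi_3O_8: 0.12·22.99 + 0.88·39.098 + 1·26.982 + 3·28.085 + 8·15.999 = 276.394 g/mol.
Mass of Al per formula unit: 1 × 26.982 = 26.982 g.
Weight fraction Al = 26.982 / 276.394 = 0.0976.

9.76 mass %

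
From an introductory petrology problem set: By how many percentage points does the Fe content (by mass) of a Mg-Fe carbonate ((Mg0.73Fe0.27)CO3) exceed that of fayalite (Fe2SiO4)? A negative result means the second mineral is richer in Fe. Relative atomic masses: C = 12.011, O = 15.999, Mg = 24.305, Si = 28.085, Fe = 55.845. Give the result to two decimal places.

First mineral: 15.078 g Fe in 92.829 g formula = 16.24 wt% Fe.
Second mineral: 111.690 g Fe in 203.771 g formula = 54.81 wt% Fe.
16.24% − 54.81% gives a difference of -38.57 percentage points.

-38.57 percentage points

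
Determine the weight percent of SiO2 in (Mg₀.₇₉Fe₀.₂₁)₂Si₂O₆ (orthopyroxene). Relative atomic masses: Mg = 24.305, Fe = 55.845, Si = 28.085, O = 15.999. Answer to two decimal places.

56.15 wt%

Formula mass = 214.021 g/mol.
2 Si → 2.0000 mol SiO2 per formula unit; M(SiO2) = 60.083, so SiO2 mass = 120.166 g.
120.166/214.021 × 100 = 56.15 wt%.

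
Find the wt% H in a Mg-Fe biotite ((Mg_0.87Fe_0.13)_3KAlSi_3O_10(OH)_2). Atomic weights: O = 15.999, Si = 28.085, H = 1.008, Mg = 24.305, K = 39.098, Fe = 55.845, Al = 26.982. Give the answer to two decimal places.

0.47 weight percent

M((Mg_0.87Fe_0.13)_3KAlSi_3O_10(OH)_2) = 429.555 g/mol.
H contributes 2 × 1.008 = 2.016 g per mole.
2.016/429.555 = 0.0047 → 0.47%.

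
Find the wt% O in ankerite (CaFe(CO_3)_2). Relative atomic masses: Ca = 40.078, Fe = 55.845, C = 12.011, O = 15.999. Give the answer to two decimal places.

44.45 wt%

Molar mass of CaFe(CO_3)_2: 1*40.078 + 1*55.845 + 2*12.011 + 6*15.999 = 215.939 g/mol.
Mass of O per formula unit: 6 × 15.999 = 95.994 g.
Weight fraction O = 95.994 / 215.939 = 0.4445.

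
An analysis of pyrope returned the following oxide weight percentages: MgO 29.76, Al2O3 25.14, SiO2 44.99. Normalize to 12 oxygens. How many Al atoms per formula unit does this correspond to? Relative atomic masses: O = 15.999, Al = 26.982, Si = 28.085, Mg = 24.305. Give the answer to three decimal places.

1.989 Al apfu

29.76 wt% MgO ÷ 40.304 g/mol = 0.73839 mol, giving 0.73839 Mg and 0.73839 O.
25.14 wt% Al2O3 ÷ 101.961 g/mol = 0.24656 mol, giving 0.49312 Al and 0.73968 O.
44.99 wt% SiO2 ÷ 60.083 g/mol = 0.74880 mol, giving 0.74880 Si and 1.49760 O.
Oxygen sums to 2.97567; scaling by 12/2.97567 = 4.03271 puts the formula on 12 O.
Al: 0.49312 × 4.03271 = 1.989 atoms per formula unit.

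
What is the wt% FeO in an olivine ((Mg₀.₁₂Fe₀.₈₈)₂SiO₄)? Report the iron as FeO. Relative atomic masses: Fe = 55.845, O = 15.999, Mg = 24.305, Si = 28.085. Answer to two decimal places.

64.45 wt%

M((Mg₀.₁₂Fe₀.₈₈)₂SiO₄) = 196.201 g/mol; M(FeO) = 71.844 g/mol.
Moles FeO per formula unit = 1.76 Fe ÷ 1 = 1.7600.
FeO fraction = (1.7600 × 71.844) / 196.201 = 126.445/196.201 = 0.6445.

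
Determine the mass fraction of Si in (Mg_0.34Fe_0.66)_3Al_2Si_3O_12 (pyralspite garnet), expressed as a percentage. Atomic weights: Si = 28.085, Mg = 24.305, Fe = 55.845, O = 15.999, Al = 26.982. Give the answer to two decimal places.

Molar mass of (Mg_0.34Fe_0.66)_3Al_2Si_3O_12: 1.02×24.305 + 1.98×55.845 + 2×26.982 + 3×28.085 + 12×15.999 = 465.571 g/mol.
Mass of Si per formula unit: 3 × 28.085 = 84.255 g.
Weight fraction Si = 84.255 / 465.571 = 0.1810.

18.10 wt%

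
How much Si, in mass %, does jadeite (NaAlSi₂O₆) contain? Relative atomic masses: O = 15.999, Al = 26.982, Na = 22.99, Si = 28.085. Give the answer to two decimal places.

27.79 mass %

Formula mass = 1×22.99 + 1×26.982 + 2×28.085 + 6×15.999 = 202.136 g/mol, of which 56.170 g is Si.
So Si makes up 56.170/202.136 = 0.2779 of the mass, i.e. 27.79%.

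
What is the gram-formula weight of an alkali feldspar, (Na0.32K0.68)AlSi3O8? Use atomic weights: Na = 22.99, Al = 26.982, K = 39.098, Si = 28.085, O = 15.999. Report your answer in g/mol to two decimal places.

The formula mass is the sum 0.32×22.99 + 0.68×39.098 + 1×26.982 + 3×28.085 + 8×15.999.

273.17 g/mol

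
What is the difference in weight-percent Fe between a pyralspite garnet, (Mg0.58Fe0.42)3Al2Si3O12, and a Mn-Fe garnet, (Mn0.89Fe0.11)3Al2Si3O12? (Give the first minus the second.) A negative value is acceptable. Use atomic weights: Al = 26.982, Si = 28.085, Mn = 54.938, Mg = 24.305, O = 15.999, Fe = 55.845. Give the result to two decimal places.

First mineral: 70.365 g Fe in 442.862 g formula = 15.89 wt% Fe.
Second mineral: 18.429 g Fe in 495.320 g formula = 3.72 wt% Fe.
15.89% − 3.72% gives a difference of 12.17 percentage points.

12.17 percentage points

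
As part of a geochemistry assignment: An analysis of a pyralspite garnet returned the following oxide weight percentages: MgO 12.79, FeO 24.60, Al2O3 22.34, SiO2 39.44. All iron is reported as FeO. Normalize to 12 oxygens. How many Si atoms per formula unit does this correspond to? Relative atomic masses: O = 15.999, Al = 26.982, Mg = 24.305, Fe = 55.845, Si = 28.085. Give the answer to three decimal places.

2.995 Si apfu

12.79 wt% MgO ÷ 40.304 g/mol = 0.31734 mol, giving 0.31734 Mg and 0.31734 O.
24.60 wt% FeO ÷ 71.844 g/mol = 0.34241 mol, giving 0.34241 Fe and 0.34241 O.
22.34 wt% Al2O3 ÷ 101.961 g/mol = 0.21910 mol, giving 0.43820 Al and 0.65730 O.
39.44 wt% SiO2 ÷ 60.083 g/mol = 0.65643 mol, giving 0.65643 Si and 1.31286 O.
Oxygen sums to 2.62991; scaling by 12/2.62991 = 4.56289 puts the formula on 12 O.
Si: 0.65643 × 4.56289 = 2.995 atoms per formula unit.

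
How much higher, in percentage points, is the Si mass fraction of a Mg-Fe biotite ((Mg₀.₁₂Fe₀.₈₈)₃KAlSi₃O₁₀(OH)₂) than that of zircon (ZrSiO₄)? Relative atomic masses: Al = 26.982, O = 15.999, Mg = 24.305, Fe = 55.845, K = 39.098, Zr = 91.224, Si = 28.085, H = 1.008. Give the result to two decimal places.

Si in (Mg₀.₁₂Fe₀.₈₈)₃KAlSi₃O₁₀(OH)₂: molar mass 500.520 g/mol; 3×28.085 = 84.255 g → 16.83 wt%.
Si in ZrSiO₄: molar mass 183.305 g/mol; 1×28.085 = 28.085 g → 15.32 wt%.
Difference = 16.83 − 15.32 = 1.51 percentage points.

1.51 percentage points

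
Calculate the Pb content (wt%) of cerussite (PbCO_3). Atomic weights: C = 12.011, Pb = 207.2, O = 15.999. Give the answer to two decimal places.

Molar mass of PbCO_3: 1·207.2 + 1·12.011 + 3·15.999 = 267.208 g/mol.
Mass of Pb per formula unit: 1 × 207.2 = 207.200 g.
Weight fraction Pb = 207.200 / 267.208 = 0.7754.

77.54 wt%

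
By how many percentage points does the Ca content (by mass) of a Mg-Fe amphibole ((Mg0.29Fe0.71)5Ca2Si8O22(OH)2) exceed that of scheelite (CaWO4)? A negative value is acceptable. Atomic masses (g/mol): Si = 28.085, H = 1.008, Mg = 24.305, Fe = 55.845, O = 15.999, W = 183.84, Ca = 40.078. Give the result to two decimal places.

-5.25 percentage points

First mineral: 80.156 g Ca in 924.320 g formula = 8.67 wt% Ca.
Second mineral: 40.078 g Ca in 287.914 g formula = 13.92 wt% Ca.
8.67% − 13.92% gives a difference of -5.25 percentage points.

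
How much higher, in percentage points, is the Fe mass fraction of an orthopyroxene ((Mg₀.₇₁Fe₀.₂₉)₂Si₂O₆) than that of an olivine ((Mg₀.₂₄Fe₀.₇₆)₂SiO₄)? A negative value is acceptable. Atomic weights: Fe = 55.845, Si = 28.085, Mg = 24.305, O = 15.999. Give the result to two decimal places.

Fe in (Mg₀.₇₁Fe₀.₂₉)₂Si₂O₆: molar mass 219.067 g/mol; 0.58×55.845 = 32.390 g → 14.79 wt%.
Fe in (Mg₀.₂₄Fe₀.₇₆)₂SiO₄: molar mass 188.632 g/mol; 1.52×55.845 = 84.884 g → 45.00 wt%.
Difference = 14.79 − 45.00 = -30.21 percentage points.

-30.21 percentage points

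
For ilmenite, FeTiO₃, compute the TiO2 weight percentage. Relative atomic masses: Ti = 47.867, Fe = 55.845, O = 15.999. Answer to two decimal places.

Molar mass of FeTiO₃ = 1×55.845 + 1×47.867 + 3×15.999 = 151.709 g/mol.
Each formula unit contains 1 Ti, equivalent to 1/1 = 1.0000 mol TiO2.
M(TiO2) = 1×47.867 + 2×15.999 = 79.865 g/mol.
Mass of TiO2 per formula unit = 1.0000 × 79.865 = 79.865 g.
TiO2 wt% = 79.865 / 151.709 × 100 = 52.64%.

52.64 wt%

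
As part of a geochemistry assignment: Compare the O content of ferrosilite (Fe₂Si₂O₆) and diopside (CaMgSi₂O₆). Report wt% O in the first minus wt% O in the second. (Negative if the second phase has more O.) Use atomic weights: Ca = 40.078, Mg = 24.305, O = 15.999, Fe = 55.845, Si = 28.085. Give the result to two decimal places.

-7.95 percentage points

M(Fe₂Si₂O₆) = 263.854 g/mol, so wt% O = 95.994/263.854 × 100 = 36.38%.
M(CaMgSi₂O₆) = 216.547 g/mol, so wt% O = 95.994/216.547 × 100 = 44.33%.
36.38 − 44.33 = -7.95 pp.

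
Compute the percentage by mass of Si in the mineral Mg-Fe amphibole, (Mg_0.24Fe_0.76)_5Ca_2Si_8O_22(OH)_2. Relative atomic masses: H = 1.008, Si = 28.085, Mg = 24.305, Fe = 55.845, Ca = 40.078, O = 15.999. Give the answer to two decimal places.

24.10 weight percent

Formula mass = 1.20×24.305 + 3.80×55.845 + 2×40.078 + 8×28.085 + 24×15.999 + 2×1.008 = 932.205 g/mol, of which 224.680 g is Si.
So Si makes up 224.680/932.205 = 0.2410 of the mass, i.e. 24.10%.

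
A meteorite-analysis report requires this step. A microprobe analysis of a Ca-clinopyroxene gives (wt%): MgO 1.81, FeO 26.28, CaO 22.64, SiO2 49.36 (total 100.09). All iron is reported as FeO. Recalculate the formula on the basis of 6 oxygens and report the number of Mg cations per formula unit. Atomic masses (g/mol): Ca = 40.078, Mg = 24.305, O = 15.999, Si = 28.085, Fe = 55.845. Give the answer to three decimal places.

1.81 wt% MgO ÷ 40.304 g/mol = 0.04491 mol, giving 0.04491 Mg and 0.04491 O.
26.28 wt% FeO ÷ 71.844 g/mol = 0.36579 mol, giving 0.36579 Fe and 0.36579 O.
22.64 wt% CaO ÷ 56.077 g/mol = 0.40373 mol, giving 0.40373 Ca and 0.40373 O.
49.36 wt% SiO2 ÷ 60.083 g/mol = 0.82153 mol, giving 0.82153 Si and 1.64306 O.
Oxygen sums to 2.45749; scaling by 6/2.45749 = 2.44152 puts the formula on 6 O.
Mg: 0.04491 × 2.44152 = 0.110 atoms per formula unit.

0.110 Mg apfu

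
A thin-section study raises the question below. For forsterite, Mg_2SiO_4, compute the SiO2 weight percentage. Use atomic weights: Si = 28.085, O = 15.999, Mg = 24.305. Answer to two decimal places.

M(Mg_2SiO_4) = 140.691 g/mol; M(SiO2) = 60.083 g/mol.
Moles SiO2 per formula unit = 1 Si ÷ 1 = 1.0000.
SiO2 fraction = (1.0000 × 60.083) / 140.691 = 60.083/140.691 = 0.4271.

42.71 wt%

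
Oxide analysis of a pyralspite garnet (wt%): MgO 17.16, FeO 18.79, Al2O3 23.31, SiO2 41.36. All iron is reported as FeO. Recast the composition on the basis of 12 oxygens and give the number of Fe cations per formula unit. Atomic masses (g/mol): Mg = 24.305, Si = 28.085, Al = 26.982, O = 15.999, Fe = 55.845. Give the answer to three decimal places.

17.16 wt% MgO ÷ 40.304 g/mol = 0.42576 mol, giving 0.42576 Mg and 0.42576 O.
18.79 wt% FeO ÷ 71.844 g/mol = 0.26154 mol, giving 0.26154 Fe and 0.26154 O.
23.31 wt% Al2O3 ÷ 101.961 g/mol = 0.22862 mol, giving 0.45724 Al and 0.68586 O.
41.36 wt% SiO2 ÷ 60.083 g/mol = 0.68838 mol, giving 0.68838 Si and 1.37676 O.
Oxygen sums to 2.74992; scaling by 12/2.74992 = 4.36376 puts the formula on 12 O.
Fe: 0.26154 × 4.36376 = 1.141 atoms per formula unit.

1.141 Fe apfu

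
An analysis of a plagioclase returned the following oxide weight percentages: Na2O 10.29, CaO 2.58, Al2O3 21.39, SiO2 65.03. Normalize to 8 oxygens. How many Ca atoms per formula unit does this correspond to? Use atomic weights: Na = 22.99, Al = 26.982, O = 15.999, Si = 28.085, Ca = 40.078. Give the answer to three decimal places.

Na2O (M=61.979): mol = 0.16602; Na = 0.33204, O = 0.16602.
CaO (M=56.077): mol = 0.04601; Ca = 0.04601, O = 0.04601.
Al2O3 (M=101.961): mol = 0.20979; Al = 0.41958, O = 0.62937.
SiO2 (M=60.083): mol = 1.08234; Si = 1.08234, O = 2.16468.
ΣO = 3.00608; factor = 8/ΣO = 2.66127.
Ca apfu = 0.04601 × 2.66127 = 0.122.

0.122 Ca apfu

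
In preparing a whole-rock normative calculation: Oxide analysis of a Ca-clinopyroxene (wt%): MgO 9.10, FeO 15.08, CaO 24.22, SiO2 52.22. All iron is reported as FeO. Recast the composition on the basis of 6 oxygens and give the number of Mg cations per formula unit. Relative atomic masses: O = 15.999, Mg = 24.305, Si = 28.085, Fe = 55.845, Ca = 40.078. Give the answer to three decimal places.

9.10 wt% MgO ÷ 40.304 g/mol = 0.22578 mol, giving 0.22578 Mg and 0.22578 O.
15.08 wt% FeO ÷ 71.844 g/mol = 0.20990 mol, giving 0.20990 Fe and 0.20990 O.
24.22 wt% CaO ÷ 56.077 g/mol = 0.43191 mol, giving 0.43191 Ca and 0.43191 O.
52.22 wt% SiO2 ÷ 60.083 g/mol = 0.86913 mol, giving 0.86913 Si and 1.73826 O.
Oxygen sums to 2.60585; scaling by 6/2.60585 = 2.30251 puts the formula on 6 O.
Mg: 0.22578 × 2.30251 = 0.520 atoms per formula unit.

0.520 Mg apfu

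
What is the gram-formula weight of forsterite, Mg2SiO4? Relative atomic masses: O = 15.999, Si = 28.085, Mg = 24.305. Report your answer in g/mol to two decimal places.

140.69 g/mol

M = 2·24.305 + 1·28.085 + 4·15.999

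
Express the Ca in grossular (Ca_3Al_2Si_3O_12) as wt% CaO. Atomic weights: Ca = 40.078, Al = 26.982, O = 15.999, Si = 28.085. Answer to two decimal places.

Formula mass = 450.441 g/mol.
3 Ca → 3.0000 mol CaO per formula unit; M(CaO) = 56.077, so CaO mass = 168.231 g.
168.231/450.441 × 100 = 37.35 wt%.

37.35 wt%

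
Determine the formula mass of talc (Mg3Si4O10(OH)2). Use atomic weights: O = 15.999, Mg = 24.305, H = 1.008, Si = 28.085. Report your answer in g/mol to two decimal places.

The formula mass is the sum 3×24.305 + 4×28.085 + 12×15.999 + 2×1.008.

379.26 g/mol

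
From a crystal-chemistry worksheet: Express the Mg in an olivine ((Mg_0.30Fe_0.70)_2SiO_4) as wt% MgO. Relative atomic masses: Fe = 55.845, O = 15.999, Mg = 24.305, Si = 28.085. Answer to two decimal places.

Molar mass of (Mg_0.30Fe_0.70)_2SiO_4 = 0.60*24.305 + 1.40*55.845 + 1*28.085 + 4*15.999 = 184.847 g/mol.
Each formula unit contains 0.60 Mg, equivalent to 0.60/1 = 0.6000 mol MgO.
M(MgO) = 1×24.305 + 1×15.999 = 40.304 g/mol.
Mass of MgO per formula unit = 0.6000 × 40.304 = 24.182 g.
MgO wt% = 24.182 / 184.847 × 100 = 13.08%.

13.08 wt%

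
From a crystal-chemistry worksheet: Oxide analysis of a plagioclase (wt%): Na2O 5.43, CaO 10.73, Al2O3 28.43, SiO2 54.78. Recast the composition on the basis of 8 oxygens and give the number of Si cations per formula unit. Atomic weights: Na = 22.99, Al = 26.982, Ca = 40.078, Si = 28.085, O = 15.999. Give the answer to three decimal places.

Na2O: 5.43/61.979 = 0.08761 mol → 0.17522 mol Na, 0.08761 mol O.
CaO: 10.73/56.077 = 0.19134 mol → 0.19134 mol Ca, 0.19134 mol O.
Al2O3: 28.43/101.961 = 0.27883 mol → 0.55766 mol Al, 0.83649 mol O.
SiO2: 54.78/60.083 = 0.91174 mol → 0.91174 mol Si, 1.82348 mol O.
Total oxygen = 2.93892 mol. Normalization factor = 8/2.93892 = 2.72209.
Si per 8 O = 0.91174 × 2.72209 = 2.482.

2.482 Si apfu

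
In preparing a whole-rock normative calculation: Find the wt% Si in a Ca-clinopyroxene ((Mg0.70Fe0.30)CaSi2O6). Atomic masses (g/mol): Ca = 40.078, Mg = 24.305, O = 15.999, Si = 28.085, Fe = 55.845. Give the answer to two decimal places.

Formula mass = 0.70·24.305 + 0.30·55.845 + 1·40.078 + 2·28.085 + 6·15.999 = 226.009 g/mol, of which 56.170 g is Si.
So Si makes up 56.170/226.009 = 0.2485 of the mass, i.e. 24.85%.

24.85 weight percent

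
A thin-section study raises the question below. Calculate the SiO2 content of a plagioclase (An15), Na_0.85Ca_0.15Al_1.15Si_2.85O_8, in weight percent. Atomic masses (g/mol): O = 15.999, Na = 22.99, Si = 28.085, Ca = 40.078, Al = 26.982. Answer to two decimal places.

M(Na_0.85Ca_0.15Al_1.15Si_2.85O_8) = 264.617 g/mol; M(SiO2) = 60.083 g/mol.
Moles SiO2 per formula unit = 2.85 Si ÷ 1 = 2.8500.
SiO2 fraction = (2.8500 × 60.083) / 264.617 = 171.237/264.617 = 0.6471.

64.71 wt%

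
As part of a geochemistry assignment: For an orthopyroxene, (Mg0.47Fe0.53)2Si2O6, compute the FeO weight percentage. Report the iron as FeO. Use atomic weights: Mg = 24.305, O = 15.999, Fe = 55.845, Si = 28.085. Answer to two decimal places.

32.52 wt%

M((Mg0.47Fe0.53)2Si2O6) = 234.206 g/mol; M(FeO) = 71.844 g/mol.
Moles FeO per formula unit = 1.06 Fe ÷ 1 = 1.0600.
FeO fraction = (1.0600 × 71.844) / 234.206 = 76.155/234.206 = 0.3252.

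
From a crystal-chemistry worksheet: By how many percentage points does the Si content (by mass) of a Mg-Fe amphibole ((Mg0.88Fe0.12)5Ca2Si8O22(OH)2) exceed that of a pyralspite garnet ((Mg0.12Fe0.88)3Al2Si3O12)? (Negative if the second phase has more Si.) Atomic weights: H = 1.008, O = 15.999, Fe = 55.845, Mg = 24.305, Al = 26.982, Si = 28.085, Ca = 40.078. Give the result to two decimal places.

9.71 percentage points

M((Mg0.88Fe0.12)5Ca2Si8O22(OH)2) = 831.277 g/mol, so wt% Si = 224.680/831.277 × 100 = 27.03%.
M((Mg0.12Fe0.88)3Al2Si3O12) = 486.388 g/mol, so wt% Si = 84.255/486.388 × 100 = 17.32%.
27.03 − 17.32 = 9.71 pp.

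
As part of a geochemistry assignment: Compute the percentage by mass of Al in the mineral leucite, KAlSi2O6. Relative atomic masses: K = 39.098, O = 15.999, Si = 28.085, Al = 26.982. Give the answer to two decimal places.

Molar mass of KAlSi2O6: 1×39.098 + 1×26.982 + 2×28.085 + 6×15.999 = 218.244 g/mol.
Mass of Al per formula unit: 1 × 26.982 = 26.982 g.
Weight fraction Al = 26.982 / 218.244 = 0.1236.

12.36 weight percent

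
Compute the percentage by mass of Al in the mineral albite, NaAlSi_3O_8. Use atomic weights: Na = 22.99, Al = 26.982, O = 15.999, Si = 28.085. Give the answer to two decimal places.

Formula mass = 1×22.99 + 1×26.982 + 3×28.085 + 8×15.999 = 262.219 g/mol, of which 26.982 g is Al.
So Al makes up 26.982/262.219 = 0.1029 of the mass, i.e. 10.29%.

10.29 wt%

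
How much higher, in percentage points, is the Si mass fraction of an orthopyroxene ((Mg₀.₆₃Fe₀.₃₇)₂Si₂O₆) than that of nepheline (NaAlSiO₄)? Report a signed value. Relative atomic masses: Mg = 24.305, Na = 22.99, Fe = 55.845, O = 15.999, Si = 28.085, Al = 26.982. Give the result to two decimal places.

First mineral: 56.170 g Si in 224.114 g formula = 25.06 wt% Si.
Second mineral: 28.085 g Si in 142.053 g formula = 19.77 wt% Si.
25.06% − 19.77% gives a difference of 5.29 percentage points.

5.29 percentage points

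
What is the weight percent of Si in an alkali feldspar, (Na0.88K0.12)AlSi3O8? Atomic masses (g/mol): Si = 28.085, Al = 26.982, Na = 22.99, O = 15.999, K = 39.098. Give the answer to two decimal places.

Formula mass = 0.88·22.99 + 0.12·39.098 + 1·26.982 + 3·28.085 + 8·15.999 = 264.152 g/mol, of which 84.255 g is Si.
So Si makes up 84.255/264.152 = 0.3190 of the mass, i.e. 31.90%.

31.90 wt%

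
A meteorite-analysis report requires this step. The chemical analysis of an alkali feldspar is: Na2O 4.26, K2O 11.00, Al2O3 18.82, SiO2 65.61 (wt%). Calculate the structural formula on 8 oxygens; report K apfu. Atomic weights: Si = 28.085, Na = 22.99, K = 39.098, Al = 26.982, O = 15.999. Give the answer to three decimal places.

0.639 K apfu

Na2O: 4.26/61.979 = 0.06873 mol → 0.13746 mol Na, 0.06873 mol O.
K2O: 11.00/94.195 = 0.11678 mol → 0.23356 mol K, 0.11678 mol O.
Al2O3: 18.82/101.961 = 0.18458 mol → 0.36916 mol Al, 0.55374 mol O.
SiO2: 65.61/60.083 = 1.09199 mol → 1.09199 mol Si, 2.18398 mol O.
Total oxygen = 2.92323 mol. Normalization factor = 8/2.92323 = 2.73670.
K per 8 O = 0.23356 × 2.73670 = 0.639.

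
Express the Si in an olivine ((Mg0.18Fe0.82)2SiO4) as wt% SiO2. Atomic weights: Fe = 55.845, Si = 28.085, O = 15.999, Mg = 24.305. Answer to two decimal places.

M((Mg0.18Fe0.82)2SiO4) = 192.417 g/mol; M(SiO2) = 60.083 g/mol.
Moles SiO2 per formula unit = 1 Si ÷ 1 = 1.0000.
SiO2 fraction = (1.0000 × 60.083) / 192.417 = 60.083/192.417 = 0.3123.

31.23 wt%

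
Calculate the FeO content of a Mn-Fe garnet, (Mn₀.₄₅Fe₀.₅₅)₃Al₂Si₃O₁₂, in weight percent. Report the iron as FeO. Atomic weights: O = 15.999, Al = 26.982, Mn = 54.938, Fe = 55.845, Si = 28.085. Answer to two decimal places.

M((Mn₀.₄₅Fe₀.₅₅)₃Al₂Si₃O₁₂) = 496.518 g/mol; M(FeO) = 71.844 g/mol.
Moles FeO per formula unit = 1.65 Fe ÷ 1 = 1.6500.
FeO fraction = (1.6500 × 71.844) / 496.518 = 118.543/496.518 = 0.2387.

23.87 wt%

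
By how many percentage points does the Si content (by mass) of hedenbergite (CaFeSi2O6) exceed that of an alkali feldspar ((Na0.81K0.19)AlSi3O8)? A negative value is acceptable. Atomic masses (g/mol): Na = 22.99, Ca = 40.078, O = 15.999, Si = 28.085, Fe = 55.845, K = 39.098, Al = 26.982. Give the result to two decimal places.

Si in CaFeSi2O6: molar mass 248.087 g/mol; 2×28.085 = 56.170 g → 22.64 wt%.
Si in (Na0.81K0.19)AlSi3O8: molar mass 265.280 g/mol; 3×28.085 = 84.255 g → 31.76 wt%.
Difference = 22.64 − 31.76 = -9.12 percentage points.

-9.12 percentage points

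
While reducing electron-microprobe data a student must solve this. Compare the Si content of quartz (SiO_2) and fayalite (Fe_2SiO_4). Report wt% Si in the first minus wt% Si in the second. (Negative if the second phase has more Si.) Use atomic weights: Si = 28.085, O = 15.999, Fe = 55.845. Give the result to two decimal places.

Si in SiO_2: molar mass 60.083 g/mol; 1×28.085 = 28.085 g → 46.74 wt%.
Si in Fe_2SiO_4: molar mass 203.771 g/mol; 1×28.085 = 28.085 g → 13.78 wt%.
Difference = 46.74 − 13.78 = 32.96 percentage points.

32.96 percentage points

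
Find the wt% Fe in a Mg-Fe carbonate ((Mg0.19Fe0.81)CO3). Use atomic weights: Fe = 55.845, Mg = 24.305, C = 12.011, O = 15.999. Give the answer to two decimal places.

Molar mass of (Mg0.19Fe0.81)CO3: 0.19·24.305 + 0.81·55.845 + 1·12.011 + 3·15.999 = 109.860 g/mol.
Mass of Fe per formula unit: 0.81 × 55.845 = 45.234 g.
Weight fraction Fe = 45.234 / 109.860 = 0.4117.

41.17 weight percent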